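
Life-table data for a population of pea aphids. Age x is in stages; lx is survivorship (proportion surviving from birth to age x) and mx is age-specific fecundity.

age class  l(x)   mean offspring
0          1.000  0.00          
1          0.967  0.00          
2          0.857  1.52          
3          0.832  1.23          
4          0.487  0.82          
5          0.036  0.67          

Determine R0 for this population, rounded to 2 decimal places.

lx·mx by age: 0, 0, 1.30264, 1.02336, 0.39934, 0.02412
R0 = Σ lx·mx = 2.74946 → 2.75

2.75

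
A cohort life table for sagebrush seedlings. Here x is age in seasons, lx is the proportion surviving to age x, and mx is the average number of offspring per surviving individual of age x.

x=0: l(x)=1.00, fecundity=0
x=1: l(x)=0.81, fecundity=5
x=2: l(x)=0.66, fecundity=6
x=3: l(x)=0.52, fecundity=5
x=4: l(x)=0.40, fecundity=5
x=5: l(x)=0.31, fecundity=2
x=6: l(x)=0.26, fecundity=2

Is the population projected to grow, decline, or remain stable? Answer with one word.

growing

R0 = Σ lx·mx = 0 + 4.05 + 3.96 + 2.6 + 2 + 0.62 + 0.52 = 13.75
R0 > 1, so the population is growing.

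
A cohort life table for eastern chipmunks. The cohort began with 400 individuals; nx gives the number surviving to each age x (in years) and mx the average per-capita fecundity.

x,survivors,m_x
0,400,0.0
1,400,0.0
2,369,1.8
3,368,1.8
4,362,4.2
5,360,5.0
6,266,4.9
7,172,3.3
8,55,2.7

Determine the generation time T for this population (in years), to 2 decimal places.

lx = nx/n0 = nx/400: 1, 1, 0.9225, 0.92, 0.905, 0.9, 0.665, 0.43, 0.1375
lx·mx: 0, 0, 1.6605, 1.656, 3.801, 4.5, 3.2585, 1.419, 0.37125 → R0 = 16.66625
x·lx·mx: 0, 0, 3.321, 4.968, 15.204, 22.5, 19.551, 9.933, 2.97 → Σ = 78.447
T = 78.447 / 16.66625 = 4.706938… → 4.71

4.71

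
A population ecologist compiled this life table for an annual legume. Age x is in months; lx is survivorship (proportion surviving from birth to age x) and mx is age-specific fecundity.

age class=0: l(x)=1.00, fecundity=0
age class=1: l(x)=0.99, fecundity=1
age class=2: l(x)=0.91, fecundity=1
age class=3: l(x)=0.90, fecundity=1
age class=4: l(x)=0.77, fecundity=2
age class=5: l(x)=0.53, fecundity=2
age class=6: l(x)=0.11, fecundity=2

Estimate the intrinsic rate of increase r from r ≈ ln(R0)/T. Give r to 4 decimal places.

R0 = Σ lx·mx = 0 + 0.99 + 0.91 + 0.9 + 1.54 + 1.06 + 0.22 = 5.62
Σ x·lx·mx = 18.29; T = 18.29/5.62 = 3.25445…
r ≈ ln(R0)/T = ln(5.62)/3.25445… = 0.530453… → 0.5305

0.5305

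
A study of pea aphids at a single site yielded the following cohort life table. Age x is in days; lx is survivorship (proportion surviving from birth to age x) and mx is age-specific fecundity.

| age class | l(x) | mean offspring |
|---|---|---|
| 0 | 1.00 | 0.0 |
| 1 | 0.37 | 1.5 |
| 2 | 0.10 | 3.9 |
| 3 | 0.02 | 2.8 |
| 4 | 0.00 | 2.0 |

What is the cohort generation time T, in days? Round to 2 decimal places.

1.50

lx·mx: 0, 0.555, 0.39, 0.056, 0 → R0 = 1.001
x·lx·mx: 0, 0.555, 0.78, 0.168, 0 → Σ = 1.503
T = 1.503 / 1.001 = 1.501499… → 1.50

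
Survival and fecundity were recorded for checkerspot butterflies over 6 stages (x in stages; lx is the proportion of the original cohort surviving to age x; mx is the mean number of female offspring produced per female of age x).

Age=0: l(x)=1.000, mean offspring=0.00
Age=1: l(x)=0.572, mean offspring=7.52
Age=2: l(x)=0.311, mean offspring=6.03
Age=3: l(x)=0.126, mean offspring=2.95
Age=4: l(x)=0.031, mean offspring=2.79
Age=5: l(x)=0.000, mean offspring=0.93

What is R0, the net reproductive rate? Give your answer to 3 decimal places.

6.635

lx·mx by age: 0, 4.30144, 1.87533, 0.3717, 0.08649, 0
R0 = Σ lx·mx = 6.63496 → 6.635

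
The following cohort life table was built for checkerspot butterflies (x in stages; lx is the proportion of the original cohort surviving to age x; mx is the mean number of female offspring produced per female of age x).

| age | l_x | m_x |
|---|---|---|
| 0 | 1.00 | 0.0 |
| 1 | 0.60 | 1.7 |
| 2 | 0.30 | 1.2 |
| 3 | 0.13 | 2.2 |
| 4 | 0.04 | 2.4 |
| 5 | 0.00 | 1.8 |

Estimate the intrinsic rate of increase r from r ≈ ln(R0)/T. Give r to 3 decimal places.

0.335

R0 = Σ lx·mx = 0 + 1.02 + 0.36 + 0.286 + 0.096 + 0 = 1.762
Σ x·lx·mx = 2.982; T = 2.982/1.762 = 1.6924…
r ≈ ln(R0)/T = ln(1.762)/1.6924… = 0.3347… → 0.335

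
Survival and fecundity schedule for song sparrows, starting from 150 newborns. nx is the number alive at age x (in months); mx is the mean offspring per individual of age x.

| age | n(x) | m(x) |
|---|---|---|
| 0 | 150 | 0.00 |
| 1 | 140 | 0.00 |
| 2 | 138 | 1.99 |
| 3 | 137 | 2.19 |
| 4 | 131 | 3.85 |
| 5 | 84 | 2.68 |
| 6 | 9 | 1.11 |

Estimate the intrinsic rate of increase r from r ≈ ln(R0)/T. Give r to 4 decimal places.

lx = nx/n0 = nx/150: 1, 0.93333…, 0.92, 0.91333…, 0.87333…, 0.56, 0.06
R0 = Σ lx·mx = 0 + 0 + 1.8308 + 2.0002… + 3.36233… + 1.5008 + 0.0666 = 8.760733…
Σ x·lx·mx = 31.015133…; T = 31.015133…/8.760733… = 3.54024…
r ≈ ln(R0)/T = ln(8.760733…)/3.54024… = 0.613031… → 0.6130

0.6130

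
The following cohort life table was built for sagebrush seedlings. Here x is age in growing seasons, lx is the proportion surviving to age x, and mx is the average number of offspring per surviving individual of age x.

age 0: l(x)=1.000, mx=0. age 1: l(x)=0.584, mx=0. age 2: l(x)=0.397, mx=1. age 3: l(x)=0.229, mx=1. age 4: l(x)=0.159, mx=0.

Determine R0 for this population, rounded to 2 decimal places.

0.63

lx·mx by age: 0, 0, 0.397, 0.229, 0
R0 = Σ lx·mx = 0.626 → 0.63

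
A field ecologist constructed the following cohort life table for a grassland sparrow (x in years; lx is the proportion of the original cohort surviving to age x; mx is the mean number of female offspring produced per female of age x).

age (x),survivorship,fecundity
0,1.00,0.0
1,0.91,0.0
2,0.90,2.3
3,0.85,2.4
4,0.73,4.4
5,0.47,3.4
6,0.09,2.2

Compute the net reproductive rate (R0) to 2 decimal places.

lx·mx by age: 0, 0, 2.07, 2.04, 3.212, 1.598, 0.198
R0 = Σ lx·mx = 9.118 → 9.12

9.12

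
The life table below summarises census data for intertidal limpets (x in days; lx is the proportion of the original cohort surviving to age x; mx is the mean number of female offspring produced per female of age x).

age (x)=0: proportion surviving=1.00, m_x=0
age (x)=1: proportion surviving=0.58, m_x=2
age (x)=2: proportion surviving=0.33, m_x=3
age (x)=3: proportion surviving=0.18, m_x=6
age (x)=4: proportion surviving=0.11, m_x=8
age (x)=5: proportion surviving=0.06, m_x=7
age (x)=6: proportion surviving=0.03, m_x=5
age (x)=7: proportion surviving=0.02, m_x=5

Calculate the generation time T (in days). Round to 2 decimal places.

2.85

lx·mx: 0, 1.16, 0.99, 1.08, 0.88, 0.42, 0.15, 0.1 → R0 = 4.78
x·lx·mx: 0, 1.16, 1.98, 3.24, 3.52, 2.1, 0.9, 0.7 → Σ = 13.6
T = 13.6 / 4.78 = 2.845188… → 2.85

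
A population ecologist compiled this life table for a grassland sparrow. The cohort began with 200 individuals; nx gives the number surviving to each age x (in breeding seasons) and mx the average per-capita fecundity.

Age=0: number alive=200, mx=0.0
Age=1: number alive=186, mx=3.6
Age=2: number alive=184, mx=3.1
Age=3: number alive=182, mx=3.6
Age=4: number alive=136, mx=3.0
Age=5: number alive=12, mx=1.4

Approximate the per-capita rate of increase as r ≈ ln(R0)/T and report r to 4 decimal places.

1.0354

lx = nx/n0 = nx/200: 1, 0.93, 0.92, 0.91, 0.68, 0.06
R0 = Σ lx·mx = 0 + 3.348 + 2.852 + 3.276 + 2.04 + 0.084 = 11.6
Σ x·lx·mx = 27.46; T = 27.46/11.6 = 2.36724…
r ≈ ln(R0)/T = ln(11.6)/2.36724… = 1.035385… → 1.0354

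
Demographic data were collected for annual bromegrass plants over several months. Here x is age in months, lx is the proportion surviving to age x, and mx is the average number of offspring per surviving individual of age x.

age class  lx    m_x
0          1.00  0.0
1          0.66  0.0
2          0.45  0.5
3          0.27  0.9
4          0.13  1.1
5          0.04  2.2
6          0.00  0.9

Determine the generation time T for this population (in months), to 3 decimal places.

lx·mx: 0, 0, 0.225, 0.243, 0.143, 0.088, 0 → R0 = 0.699
x·lx·mx: 0, 0, 0.45, 0.729, 0.572, 0.44, 0 → Σ = 2.191
T = 2.191 / 0.699 = 3.134478… → 3.134

3.134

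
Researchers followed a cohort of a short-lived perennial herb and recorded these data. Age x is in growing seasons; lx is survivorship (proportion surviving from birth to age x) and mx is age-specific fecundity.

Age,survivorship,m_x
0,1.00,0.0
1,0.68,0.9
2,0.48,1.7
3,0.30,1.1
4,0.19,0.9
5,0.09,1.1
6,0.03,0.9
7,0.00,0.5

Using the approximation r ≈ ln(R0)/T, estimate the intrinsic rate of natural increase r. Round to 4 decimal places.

R0 = Σ lx·mx = 0 + 0.612 + 0.816 + 0.33 + 0.171 + 0.099 + 0.027 + 0 = 2.055
Σ x·lx·mx = 4.575; T = 4.575/2.055 = 2.22628…
r ≈ ln(R0)/T = ln(2.055)/2.22628… = 0.323534… → 0.3235

0.3235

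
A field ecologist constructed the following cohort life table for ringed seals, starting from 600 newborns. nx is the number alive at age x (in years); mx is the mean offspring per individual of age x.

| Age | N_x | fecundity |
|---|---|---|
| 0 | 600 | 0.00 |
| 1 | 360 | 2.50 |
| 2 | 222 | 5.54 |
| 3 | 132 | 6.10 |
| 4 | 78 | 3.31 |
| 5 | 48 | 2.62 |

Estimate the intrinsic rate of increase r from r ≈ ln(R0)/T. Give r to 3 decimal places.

0.763

lx = nx/n0 = nx/600: 1, 0.6, 0.37, 0.22, 0.13, 0.08
R0 = Σ lx·mx = 0 + 1.5 + 2.0498 + 1.342 + 0.4303 + 0.2096 = 5.5317
Σ x·lx·mx = 12.3948; T = 12.3948/5.5317 = 2.24069…
r ≈ ln(R0)/T = ln(5.5317)/2.24069… = 0.76338… → 0.763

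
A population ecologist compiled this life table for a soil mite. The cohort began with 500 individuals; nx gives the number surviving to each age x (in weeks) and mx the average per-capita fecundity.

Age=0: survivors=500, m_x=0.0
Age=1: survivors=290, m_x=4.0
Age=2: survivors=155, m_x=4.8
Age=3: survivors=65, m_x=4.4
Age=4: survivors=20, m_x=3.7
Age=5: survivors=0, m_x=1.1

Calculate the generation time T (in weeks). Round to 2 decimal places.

lx = nx/n0 = nx/500: 1, 0.58, 0.31, 0.13, 0.04, 0
lx·mx: 0, 2.32, 1.488, 0.572, 0.148, 0 → R0 = 4.528
x·lx·mx: 0, 2.32, 2.976, 1.716, 0.592, 0 → Σ = 7.604
T = 7.604 / 4.528 = 1.679329… → 1.68

1.68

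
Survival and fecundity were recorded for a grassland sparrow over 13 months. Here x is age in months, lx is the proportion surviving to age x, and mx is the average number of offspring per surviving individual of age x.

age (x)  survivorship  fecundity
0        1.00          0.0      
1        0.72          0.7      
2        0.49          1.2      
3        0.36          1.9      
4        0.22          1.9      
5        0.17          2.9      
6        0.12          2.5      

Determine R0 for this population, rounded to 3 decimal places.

lx·mx by age: 0, 0.504, 0.588, 0.684, 0.418, 0.493, 0.3
R0 = Σ lx·mx = 2.987 → 2.987

2.987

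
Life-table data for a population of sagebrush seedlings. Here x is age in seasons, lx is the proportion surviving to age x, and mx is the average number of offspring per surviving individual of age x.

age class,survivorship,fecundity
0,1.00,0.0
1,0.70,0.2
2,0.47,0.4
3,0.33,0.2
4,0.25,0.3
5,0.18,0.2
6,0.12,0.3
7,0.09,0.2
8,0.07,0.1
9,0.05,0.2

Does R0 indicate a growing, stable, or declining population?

declining

R0 = Σ lx·mx = 0 + 0.14 + 0.188 + 0.066 + 0.075 + 0.036 + 0.036 + 0.018 + 0.007 + 0.01 = 0.576
R0 < 1, so the population is declining.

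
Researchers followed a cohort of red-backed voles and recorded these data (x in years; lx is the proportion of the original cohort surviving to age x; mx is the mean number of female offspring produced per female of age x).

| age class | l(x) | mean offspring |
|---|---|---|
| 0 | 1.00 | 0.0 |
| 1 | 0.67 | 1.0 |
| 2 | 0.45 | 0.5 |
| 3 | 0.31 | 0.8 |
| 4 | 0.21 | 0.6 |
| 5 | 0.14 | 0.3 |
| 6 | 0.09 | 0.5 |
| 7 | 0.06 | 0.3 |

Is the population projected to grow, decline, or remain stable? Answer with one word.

growing

R0 = Σ lx·mx = 0 + 0.67 + 0.225 + 0.248 + 0.126 + 0.042 + 0.045 + 0.018 = 1.374
R0 > 1, so the population is growing.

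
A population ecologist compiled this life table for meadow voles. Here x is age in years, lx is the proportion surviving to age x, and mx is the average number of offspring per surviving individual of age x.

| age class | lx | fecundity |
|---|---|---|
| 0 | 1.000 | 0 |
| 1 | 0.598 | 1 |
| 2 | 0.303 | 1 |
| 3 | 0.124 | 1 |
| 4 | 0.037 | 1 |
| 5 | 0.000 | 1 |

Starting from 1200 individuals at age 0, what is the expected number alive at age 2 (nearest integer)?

Expected survivors = N0 · l_2 = 1200 × 0.303 = 363.6 → 364

364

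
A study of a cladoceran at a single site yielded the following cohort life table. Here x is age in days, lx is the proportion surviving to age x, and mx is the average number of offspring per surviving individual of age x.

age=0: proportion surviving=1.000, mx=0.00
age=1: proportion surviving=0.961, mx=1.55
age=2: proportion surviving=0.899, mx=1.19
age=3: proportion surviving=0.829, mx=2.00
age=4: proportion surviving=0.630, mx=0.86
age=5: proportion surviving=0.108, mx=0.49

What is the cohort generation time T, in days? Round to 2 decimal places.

2.29

lx·mx: 0, 1.48955, 1.06981, 1.658, 0.5418, 0.05292 → R0 = 4.81208
x·lx·mx: 0, 1.48955, 2.13962, 4.974, 2.1672, 0.2646 → Σ = 11.03497
T = 11.03497 / 4.81208 = 2.293181… → 2.29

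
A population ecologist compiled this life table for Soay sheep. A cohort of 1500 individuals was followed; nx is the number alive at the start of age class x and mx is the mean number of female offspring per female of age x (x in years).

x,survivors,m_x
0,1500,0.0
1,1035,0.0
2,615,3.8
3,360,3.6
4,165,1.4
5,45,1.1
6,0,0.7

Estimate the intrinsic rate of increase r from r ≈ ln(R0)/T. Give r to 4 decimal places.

lx = nx/n0 = nx/1500: 1, 0.69, 0.41, 0.24, 0.11, 0.03, 0
R0 = Σ lx·mx = 0 + 0 + 1.558 + 0.864 + 0.154 + 0.033 + 0 = 2.609
Σ x·lx·mx = 6.489; T = 6.489/2.609 = 2.48716…
r ≈ ln(R0)/T = ln(2.609)/2.48716… = 0.385567… → 0.3856

0.3856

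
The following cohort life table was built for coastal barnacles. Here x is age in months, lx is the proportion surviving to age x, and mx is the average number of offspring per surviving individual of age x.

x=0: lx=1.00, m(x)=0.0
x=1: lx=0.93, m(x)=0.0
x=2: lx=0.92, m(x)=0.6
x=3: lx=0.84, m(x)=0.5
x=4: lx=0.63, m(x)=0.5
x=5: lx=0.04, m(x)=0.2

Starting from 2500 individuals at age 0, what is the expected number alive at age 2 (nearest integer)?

Expected survivors = N0 · l_2 = 2500 × 0.92 = 2300 → 2300

2300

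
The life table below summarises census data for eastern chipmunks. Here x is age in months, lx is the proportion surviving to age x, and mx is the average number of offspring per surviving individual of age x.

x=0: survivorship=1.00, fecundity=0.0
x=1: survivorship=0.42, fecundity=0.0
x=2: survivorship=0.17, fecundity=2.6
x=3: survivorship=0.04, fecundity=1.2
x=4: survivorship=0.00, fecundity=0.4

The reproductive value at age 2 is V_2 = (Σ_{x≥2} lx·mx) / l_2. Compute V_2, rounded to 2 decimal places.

lx·mx for x ≥ 2: 0.442, 0.048, 0 → sum = 0.49
V_2 = 0.49 / l_2 = 0.49 / 0.17 = 2.882353… → 2.88

2.88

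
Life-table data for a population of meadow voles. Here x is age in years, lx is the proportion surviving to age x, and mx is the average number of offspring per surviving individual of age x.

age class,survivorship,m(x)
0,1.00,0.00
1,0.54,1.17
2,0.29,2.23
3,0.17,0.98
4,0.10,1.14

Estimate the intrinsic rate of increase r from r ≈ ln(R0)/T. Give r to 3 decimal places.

R0 = Σ lx·mx = 0 + 0.6318 + 0.6467 + 0.1666 + 0.114 = 1.5591
Σ x·lx·mx = 2.881; T = 2.881/1.5591 = 1.84786…
r ≈ ln(R0)/T = ln(1.5591)/1.84786… = 0.24034… → 0.240

0.240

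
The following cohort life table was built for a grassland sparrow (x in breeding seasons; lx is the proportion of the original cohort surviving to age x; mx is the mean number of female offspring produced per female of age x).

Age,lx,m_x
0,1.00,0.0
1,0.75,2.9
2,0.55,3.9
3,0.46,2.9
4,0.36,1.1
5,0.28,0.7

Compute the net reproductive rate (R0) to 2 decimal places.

6.25

lx·mx by age: 0, 2.175, 2.145, 1.334, 0.396, 0.196
R0 = Σ lx·mx = 6.246 → 6.25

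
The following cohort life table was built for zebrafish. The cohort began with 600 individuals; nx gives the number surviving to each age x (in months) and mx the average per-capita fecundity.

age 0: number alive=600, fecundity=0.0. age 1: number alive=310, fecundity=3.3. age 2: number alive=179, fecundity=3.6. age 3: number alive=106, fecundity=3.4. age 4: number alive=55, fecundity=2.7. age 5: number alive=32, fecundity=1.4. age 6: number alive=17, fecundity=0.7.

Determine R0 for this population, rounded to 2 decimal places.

3.72

lx = nx/n0 = nx/600: 1, 0.51667…, 0.29833…, 0.17667…, 0.09167…, 0.05333…, 0.02833…
lx·mx by age: 0, 1.705…, 1.074…, 0.600667…, 0.2475…, 0.074667…, 0.019833…
R0 = Σ lx·mx = 3.721667… → 3.72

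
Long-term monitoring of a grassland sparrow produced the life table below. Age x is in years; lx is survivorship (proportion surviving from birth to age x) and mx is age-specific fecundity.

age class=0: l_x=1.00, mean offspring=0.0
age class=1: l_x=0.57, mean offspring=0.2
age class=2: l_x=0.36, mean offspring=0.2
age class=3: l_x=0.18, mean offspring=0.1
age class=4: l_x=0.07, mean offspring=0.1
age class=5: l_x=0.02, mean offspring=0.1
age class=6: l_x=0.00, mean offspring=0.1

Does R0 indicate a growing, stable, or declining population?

R0 = Σ lx·mx = 0 + 0.114 + 0.072 + 0.018 + 0.007 + 0.002 + 0 = 0.213
R0 < 1, so the population is declining.

declining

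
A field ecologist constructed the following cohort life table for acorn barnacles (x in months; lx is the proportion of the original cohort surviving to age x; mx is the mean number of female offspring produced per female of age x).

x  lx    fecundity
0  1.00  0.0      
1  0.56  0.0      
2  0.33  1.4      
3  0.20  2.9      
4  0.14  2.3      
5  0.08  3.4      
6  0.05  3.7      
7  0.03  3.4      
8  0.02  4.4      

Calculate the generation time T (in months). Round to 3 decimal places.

3.899

lx·mx: 0, 0, 0.462, 0.58, 0.322, 0.272, 0.185, 0.102, 0.088 → R0 = 2.011
x·lx·mx: 0, 0, 0.924, 1.74, 1.288, 1.36, 1.11, 0.714, 0.704 → Σ = 7.84
T = 7.84 / 2.011 = 3.898558… → 3.899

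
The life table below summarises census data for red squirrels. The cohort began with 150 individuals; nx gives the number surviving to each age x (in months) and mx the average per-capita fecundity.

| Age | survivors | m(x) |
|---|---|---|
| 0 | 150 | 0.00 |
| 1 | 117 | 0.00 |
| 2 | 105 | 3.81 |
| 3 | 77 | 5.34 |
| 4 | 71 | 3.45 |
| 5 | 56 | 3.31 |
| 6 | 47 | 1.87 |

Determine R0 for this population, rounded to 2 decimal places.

lx = nx/n0 = nx/150: 1, 0.78, 0.7, 0.51333…, 0.47333…, 0.37333…, 0.31333…
lx·mx by age: 0, 0, 2.667, 2.7412…, 1.633…, 1.235733…, 0.585933…
R0 = Σ lx·mx = 8.862867… → 8.86

8.86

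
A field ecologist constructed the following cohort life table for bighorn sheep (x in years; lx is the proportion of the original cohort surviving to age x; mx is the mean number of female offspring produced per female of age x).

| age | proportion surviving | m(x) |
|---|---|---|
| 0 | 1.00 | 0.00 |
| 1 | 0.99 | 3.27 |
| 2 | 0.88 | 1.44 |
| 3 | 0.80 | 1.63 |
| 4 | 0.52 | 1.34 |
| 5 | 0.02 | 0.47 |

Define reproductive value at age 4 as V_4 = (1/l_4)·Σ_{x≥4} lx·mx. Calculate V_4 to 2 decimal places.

lx·mx for x ≥ 4: 0.6968, 0.0094 → sum = 0.7062
V_4 = 0.7062 / l_4 = 0.7062 / 0.52 = 1.358077… → 1.36

1.36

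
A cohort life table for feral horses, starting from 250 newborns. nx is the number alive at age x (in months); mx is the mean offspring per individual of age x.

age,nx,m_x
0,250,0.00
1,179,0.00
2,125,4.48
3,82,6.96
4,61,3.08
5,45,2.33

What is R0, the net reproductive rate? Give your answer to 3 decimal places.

5.694

lx = nx/n0 = nx/250: 1, 0.716, 0.5, 0.328, 0.244, 0.18
lx·mx by age: 0, 0, 2.24, 2.28288, 0.75152, 0.4194
R0 = Σ lx·mx = 5.6938 → 5.694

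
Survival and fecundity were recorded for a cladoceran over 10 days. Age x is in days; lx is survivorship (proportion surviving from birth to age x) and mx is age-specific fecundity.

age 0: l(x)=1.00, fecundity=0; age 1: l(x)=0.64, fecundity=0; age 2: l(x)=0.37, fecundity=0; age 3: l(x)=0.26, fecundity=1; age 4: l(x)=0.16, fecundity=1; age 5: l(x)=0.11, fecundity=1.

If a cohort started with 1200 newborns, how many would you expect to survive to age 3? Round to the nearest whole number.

312

Expected survivors = N0 · l_3 = 1200 × 0.26 = 312 → 312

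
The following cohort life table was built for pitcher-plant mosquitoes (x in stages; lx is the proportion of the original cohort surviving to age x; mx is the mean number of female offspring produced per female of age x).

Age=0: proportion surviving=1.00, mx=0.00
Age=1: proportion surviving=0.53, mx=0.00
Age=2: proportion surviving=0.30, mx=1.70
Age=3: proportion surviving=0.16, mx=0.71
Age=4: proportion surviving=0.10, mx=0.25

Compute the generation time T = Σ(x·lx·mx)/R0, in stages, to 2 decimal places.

lx·mx: 0, 0, 0.51, 0.1136, 0.025 → R0 = 0.6486
x·lx·mx: 0, 0, 1.02, 0.3408, 0.1 → Σ = 1.4608
T = 1.4608 / 0.6486 = 2.252236… → 2.25

2.25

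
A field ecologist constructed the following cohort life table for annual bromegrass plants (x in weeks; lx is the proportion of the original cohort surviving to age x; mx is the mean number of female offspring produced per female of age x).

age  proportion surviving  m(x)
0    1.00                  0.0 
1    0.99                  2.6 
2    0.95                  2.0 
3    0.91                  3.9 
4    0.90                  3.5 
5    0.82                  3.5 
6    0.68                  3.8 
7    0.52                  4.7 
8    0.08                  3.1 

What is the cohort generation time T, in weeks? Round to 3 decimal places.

4.067

lx·mx: 0, 2.574, 1.9, 3.549, 3.15, 2.87, 2.584, 2.444, 0.248 → R0 = 19.319
x·lx·mx: 0, 2.574, 3.8, 10.647, 12.6, 14.35, 15.504, 17.108, 1.984 → Σ = 78.567
T = 78.567 / 19.319 = 4.066825… → 4.067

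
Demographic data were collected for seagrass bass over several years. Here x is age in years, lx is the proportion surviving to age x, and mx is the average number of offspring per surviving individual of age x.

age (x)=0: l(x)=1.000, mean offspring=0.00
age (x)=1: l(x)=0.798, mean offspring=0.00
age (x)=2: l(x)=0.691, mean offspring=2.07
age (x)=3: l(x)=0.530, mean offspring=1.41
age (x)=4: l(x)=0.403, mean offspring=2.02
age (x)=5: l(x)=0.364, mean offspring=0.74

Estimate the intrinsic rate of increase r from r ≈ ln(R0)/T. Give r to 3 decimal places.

R0 = Σ lx·mx = 0 + 0 + 1.43037 + 0.7473 + 0.81406 + 0.26936 = 3.26109
Σ x·lx·mx = 9.70568; T = 9.70568/3.26109 = 2.97621…
r ≈ ln(R0)/T = ln(3.26109)/2.97621… = 0.39717… → 0.397

0.397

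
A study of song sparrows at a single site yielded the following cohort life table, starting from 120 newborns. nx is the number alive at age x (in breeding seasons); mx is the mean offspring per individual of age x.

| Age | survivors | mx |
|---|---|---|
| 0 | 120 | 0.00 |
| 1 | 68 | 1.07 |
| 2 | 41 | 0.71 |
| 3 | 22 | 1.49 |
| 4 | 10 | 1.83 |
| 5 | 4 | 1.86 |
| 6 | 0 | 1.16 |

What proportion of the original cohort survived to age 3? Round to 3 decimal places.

0.183

l_3 = n_3/n_0 = 22/120 = 0.183333… → 0.183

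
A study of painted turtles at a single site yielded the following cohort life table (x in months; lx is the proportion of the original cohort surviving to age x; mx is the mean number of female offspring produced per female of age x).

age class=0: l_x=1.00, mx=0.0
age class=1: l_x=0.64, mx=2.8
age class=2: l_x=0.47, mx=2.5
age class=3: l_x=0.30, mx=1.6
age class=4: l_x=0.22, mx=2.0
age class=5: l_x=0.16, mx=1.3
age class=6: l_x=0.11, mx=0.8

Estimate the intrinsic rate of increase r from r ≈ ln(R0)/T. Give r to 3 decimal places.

0.672

R0 = Σ lx·mx = 0 + 1.792 + 1.175 + 0.48 + 0.44 + 0.208 + 0.088 = 4.183
Σ x·lx·mx = 8.91; T = 8.91/4.183 = 2.13005…
r ≈ ln(R0)/T = ln(4.183)/2.13005… = 0.67183… → 0.672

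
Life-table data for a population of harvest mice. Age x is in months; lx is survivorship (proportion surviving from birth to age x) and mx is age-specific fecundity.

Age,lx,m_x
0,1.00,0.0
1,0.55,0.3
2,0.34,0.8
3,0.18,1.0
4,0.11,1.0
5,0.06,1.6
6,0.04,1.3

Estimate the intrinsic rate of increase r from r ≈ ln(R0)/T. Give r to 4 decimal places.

R0 = Σ lx·mx = 0 + 0.165 + 0.272 + 0.18 + 0.11 + 0.096 + 0.052 = 0.875
Σ x·lx·mx = 2.481; T = 2.481/0.875 = 2.83543…
r ≈ ln(R0)/T = ln(0.875)/2.83543… = -0.047094… → -0.0471

-0.0471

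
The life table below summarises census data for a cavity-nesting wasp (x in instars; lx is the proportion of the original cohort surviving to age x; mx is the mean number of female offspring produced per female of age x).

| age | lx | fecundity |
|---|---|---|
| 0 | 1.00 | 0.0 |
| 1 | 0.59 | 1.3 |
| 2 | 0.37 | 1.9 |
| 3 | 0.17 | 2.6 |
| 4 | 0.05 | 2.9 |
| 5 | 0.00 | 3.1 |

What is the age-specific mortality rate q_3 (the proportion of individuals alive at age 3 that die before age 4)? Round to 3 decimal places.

q_3 = (l_3 − l_4) / l_3 = (0.17 − 0.05) / 0.17
     = 0.12 / 0.17 = 0.705882… → 0.706

0.706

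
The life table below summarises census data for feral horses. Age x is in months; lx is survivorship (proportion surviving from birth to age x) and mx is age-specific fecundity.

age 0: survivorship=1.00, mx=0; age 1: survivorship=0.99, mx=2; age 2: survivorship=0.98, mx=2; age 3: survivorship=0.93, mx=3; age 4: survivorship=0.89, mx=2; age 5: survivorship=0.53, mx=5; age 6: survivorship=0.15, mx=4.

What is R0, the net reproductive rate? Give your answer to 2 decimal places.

11.76

lx·mx by age: 0, 1.98, 1.96, 2.79, 1.78, 2.65, 0.6
R0 = Σ lx·mx = 11.76 → 11.76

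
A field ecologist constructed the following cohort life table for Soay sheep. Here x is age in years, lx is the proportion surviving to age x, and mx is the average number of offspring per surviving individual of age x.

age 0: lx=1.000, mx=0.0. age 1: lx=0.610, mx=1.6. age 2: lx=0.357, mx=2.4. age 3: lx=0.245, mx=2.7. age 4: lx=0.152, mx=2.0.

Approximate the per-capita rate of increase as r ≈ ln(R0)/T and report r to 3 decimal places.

R0 = Σ lx·mx = 0 + 0.976 + 0.8568 + 0.6615 + 0.304 = 2.7983
Σ x·lx·mx = 5.8901; T = 5.8901/2.7983 = 2.10489…
r ≈ ln(R0)/T = ln(2.7983)/2.10489… = 0.48887… → 0.489

0.489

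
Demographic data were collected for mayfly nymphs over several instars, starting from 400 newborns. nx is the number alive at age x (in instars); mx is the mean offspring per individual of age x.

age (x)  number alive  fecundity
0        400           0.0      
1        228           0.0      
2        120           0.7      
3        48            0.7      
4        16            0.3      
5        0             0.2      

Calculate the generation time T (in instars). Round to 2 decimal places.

lx = nx/n0 = nx/400: 1, 0.57, 0.3, 0.12, 0.04, 0
lx·mx: 0, 0, 0.21, 0.084, 0.012, 0 → R0 = 0.306
x·lx·mx: 0, 0, 0.42, 0.252, 0.048, 0 → Σ = 0.72
T = 0.72 / 0.306 = 2.352941… → 2.35

2.35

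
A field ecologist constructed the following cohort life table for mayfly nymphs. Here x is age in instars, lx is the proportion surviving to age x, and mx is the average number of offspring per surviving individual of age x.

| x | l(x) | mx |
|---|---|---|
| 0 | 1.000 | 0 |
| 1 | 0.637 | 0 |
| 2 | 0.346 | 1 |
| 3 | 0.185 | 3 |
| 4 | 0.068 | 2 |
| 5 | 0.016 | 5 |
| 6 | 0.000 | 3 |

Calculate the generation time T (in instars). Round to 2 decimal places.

2.96

lx·mx: 0, 0, 0.346, 0.555, 0.136, 0.08, 0 → R0 = 1.117
x·lx·mx: 0, 0, 0.692, 1.665, 0.544, 0.4, 0 → Σ = 3.301
T = 3.301 / 1.117 = 2.955237… → 2.96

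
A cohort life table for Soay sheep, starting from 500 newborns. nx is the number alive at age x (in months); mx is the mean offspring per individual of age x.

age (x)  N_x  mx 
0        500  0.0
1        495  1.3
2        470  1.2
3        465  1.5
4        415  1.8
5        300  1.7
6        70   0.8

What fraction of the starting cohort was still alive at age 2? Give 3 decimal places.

l_2 = n_2/n_0 = 470/500 = 0.94 → 0.940

0.940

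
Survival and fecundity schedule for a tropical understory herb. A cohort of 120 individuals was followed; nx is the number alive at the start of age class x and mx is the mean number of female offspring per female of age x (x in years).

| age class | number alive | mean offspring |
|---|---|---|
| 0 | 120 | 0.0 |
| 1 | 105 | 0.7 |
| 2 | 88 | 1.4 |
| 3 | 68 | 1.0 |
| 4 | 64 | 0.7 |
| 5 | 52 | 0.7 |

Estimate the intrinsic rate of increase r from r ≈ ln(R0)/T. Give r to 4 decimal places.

lx = nx/n0 = nx/120: 1, 0.875, 0.73333…, 0.56667…, 0.53333…, 0.43333…
R0 = Σ lx·mx = 0 + 0.6125 + 1.02667… + 0.56667… + 0.37333… + 0.30333… = 2.8825…
Σ x·lx·mx = 7.375833…; T = 7.375833…/2.8825… = 2.55883…
r ≈ ln(R0)/T = ln(2.8825…)/2.55883… = 0.413727… → 0.4137

0.4137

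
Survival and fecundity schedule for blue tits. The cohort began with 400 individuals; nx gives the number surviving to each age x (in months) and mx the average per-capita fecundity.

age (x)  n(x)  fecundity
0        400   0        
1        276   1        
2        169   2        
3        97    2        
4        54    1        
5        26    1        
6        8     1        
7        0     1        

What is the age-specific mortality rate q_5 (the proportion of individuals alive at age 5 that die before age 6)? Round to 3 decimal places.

0.692

lx = nx/n0 = nx/400: 1, 0.69, 0.4225, 0.2425, 0.135, 0.065, 0.02, 0
q_5 = (l_5 − l_6) / l_5 = (0.065 − 0.02) / 0.065
     = 0.045 / 0.065 = 0.692308… → 0.692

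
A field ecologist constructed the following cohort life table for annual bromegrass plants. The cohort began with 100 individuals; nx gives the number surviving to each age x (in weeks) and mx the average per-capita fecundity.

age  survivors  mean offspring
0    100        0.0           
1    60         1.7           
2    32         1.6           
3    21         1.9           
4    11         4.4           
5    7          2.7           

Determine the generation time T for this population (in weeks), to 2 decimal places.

lx = nx/n0 = nx/100: 1, 0.6, 0.32, 0.21, 0.11, 0.07
lx·mx: 0, 1.02, 0.512, 0.399, 0.484, 0.189 → R0 = 2.604
x·lx·mx: 0, 1.02, 1.024, 1.197, 1.936, 0.945 → Σ = 6.122
T = 6.122 / 2.604 = 2.350998… → 2.35

2.35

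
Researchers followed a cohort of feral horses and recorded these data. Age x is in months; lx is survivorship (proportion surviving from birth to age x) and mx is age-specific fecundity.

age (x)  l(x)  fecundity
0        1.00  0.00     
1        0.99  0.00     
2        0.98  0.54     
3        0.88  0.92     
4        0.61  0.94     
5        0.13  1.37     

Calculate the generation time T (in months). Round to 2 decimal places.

lx·mx: 0, 0, 0.5292, 0.8096, 0.5734, 0.1781 → R0 = 2.0903
x·lx·mx: 0, 0, 1.0584, 2.4288, 2.2936, 0.8905 → Σ = 6.6713
T = 6.6713 / 2.0903 = 3.191551… → 3.19

3.19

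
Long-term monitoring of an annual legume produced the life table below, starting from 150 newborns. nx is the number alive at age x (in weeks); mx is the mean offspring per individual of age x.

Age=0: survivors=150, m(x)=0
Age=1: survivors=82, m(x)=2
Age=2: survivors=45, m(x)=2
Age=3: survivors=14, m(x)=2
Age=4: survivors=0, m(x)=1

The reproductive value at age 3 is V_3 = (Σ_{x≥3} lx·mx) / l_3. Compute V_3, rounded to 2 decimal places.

2.00

lx = nx/n0 = nx/150: 1, 0.54667…, 0.3, 0.09333…, 0
lx·mx for x ≥ 3: 0.186667…, 0 → sum = 0.186667…
V_3 = 0.186667… / l_3 = 0.186667… / 0.093333… = 2… → 2.00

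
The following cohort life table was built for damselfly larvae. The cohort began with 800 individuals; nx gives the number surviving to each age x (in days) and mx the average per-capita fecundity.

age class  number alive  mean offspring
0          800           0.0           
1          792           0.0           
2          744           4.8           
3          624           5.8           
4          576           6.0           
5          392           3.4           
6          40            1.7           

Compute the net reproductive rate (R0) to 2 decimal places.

lx = nx/n0 = nx/800: 1, 0.99, 0.93, 0.78, 0.72, 0.49, 0.05
lx·mx by age: 0, 0, 4.464, 4.524, 4.32, 1.666, 0.085
R0 = Σ lx·mx = 15.059 → 15.06

15.06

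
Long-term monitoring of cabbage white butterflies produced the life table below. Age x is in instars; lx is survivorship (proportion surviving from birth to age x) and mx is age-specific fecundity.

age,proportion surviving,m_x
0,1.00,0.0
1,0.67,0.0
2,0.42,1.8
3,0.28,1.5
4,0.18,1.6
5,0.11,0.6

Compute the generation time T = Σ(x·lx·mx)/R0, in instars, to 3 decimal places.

lx·mx: 0, 0, 0.756, 0.42, 0.288, 0.066 → R0 = 1.53
x·lx·mx: 0, 0, 1.512, 1.26, 1.152, 0.33 → Σ = 4.254
T = 4.254 / 1.53 = 2.780392… → 2.780

2.780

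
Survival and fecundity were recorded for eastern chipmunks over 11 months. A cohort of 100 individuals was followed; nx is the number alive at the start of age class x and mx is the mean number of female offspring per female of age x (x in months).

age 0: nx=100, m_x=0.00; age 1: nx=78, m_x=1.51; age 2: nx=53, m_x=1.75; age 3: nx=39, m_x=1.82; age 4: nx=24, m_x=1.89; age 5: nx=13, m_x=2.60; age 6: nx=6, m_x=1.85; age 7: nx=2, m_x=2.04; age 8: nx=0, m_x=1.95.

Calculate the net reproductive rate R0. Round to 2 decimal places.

3.76

lx = nx/n0 = nx/100: 1, 0.78, 0.53, 0.39, 0.24, 0.13, 0.06, 0.02, 0
lx·mx by age: 0, 1.1778, 0.9275, 0.7098, 0.4536, 0.338, 0.111, 0.0408, 0
R0 = Σ lx·mx = 3.7585 → 3.76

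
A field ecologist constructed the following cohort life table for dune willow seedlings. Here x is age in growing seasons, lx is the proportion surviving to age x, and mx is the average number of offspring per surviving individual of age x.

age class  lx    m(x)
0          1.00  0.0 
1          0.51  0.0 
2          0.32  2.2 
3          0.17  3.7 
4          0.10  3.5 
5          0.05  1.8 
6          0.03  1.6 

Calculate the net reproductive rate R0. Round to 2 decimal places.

lx·mx by age: 0, 0, 0.704, 0.629, 0.35, 0.09, 0.048
R0 = Σ lx·mx = 1.821 → 1.82

1.82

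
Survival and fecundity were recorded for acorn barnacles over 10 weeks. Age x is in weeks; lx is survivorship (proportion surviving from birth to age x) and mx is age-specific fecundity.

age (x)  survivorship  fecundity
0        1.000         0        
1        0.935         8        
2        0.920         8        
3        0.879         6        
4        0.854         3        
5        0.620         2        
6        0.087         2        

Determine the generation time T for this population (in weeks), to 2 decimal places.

lx·mx: 0, 7.48, 7.36, 5.274, 2.562, 1.24, 0.174 → R0 = 24.09
x·lx·mx: 0, 7.48, 14.72, 15.822, 10.248, 6.2, 1.044 → Σ = 55.514
T = 55.514 / 24.09 = 2.304442… → 2.30

2.30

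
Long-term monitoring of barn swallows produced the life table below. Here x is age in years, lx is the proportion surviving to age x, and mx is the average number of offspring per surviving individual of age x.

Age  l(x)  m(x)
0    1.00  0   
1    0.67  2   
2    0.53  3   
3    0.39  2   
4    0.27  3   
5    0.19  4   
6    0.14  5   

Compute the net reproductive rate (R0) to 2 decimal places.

5.98

lx·mx by age: 0, 1.34, 1.59, 0.78, 0.81, 0.76, 0.7
R0 = Σ lx·mx = 5.98 → 5.98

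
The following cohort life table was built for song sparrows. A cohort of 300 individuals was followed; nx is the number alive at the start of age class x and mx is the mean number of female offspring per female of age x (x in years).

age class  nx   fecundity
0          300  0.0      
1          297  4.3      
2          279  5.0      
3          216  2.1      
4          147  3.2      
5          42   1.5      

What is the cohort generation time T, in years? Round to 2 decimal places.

2.08

lx = nx/n0 = nx/300: 1, 0.99, 0.93, 0.72, 0.49, 0.14
lx·mx: 0, 4.257, 4.65, 1.512, 1.568, 0.21 → R0 = 12.197
x·lx·mx: 0, 4.257, 9.3, 4.536, 6.272, 1.05 → Σ = 25.415
T = 25.415 / 12.197 = 2.083709… → 2.08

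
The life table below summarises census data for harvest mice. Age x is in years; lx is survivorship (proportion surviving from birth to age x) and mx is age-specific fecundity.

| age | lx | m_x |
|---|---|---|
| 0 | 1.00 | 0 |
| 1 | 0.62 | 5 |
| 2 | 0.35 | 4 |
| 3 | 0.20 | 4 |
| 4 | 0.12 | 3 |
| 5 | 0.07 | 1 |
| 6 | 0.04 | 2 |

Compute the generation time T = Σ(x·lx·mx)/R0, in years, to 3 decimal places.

lx·mx: 0, 3.1, 1.4, 0.8, 0.36, 0.07, 0.08 → R0 = 5.81
x·lx·mx: 0, 3.1, 2.8, 2.4, 1.44, 0.35, 0.48 → Σ = 10.57
T = 10.57 / 5.81 = 1.819277… → 1.819

1.819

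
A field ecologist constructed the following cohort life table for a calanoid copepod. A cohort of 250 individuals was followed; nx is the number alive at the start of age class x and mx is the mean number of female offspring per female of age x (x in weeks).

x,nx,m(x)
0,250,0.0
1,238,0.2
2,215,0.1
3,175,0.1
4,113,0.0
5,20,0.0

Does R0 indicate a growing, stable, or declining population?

declining

lx = nx/n0 = nx/250: 1, 0.952, 0.86, 0.7, 0.452, 0.08
R0 = Σ lx·mx = 0 + 0.1904 + 0.086 + 0.07 + 0 + 0 = 0.3464
R0 < 1, so the population is declining.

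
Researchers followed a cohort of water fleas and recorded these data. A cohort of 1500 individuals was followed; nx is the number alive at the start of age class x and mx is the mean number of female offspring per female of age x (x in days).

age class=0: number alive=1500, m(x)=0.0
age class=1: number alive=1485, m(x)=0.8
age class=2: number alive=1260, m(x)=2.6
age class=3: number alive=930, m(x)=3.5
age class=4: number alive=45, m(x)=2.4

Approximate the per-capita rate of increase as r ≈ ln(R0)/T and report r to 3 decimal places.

lx = nx/n0 = nx/1500: 1, 0.99, 0.84, 0.62, 0.03
R0 = Σ lx·mx = 0 + 0.792 + 2.184 + 2.17 + 0.072 = 5.218
Σ x·lx·mx = 11.958; T = 11.958/5.218 = 2.29168…
r ≈ ln(R0)/T = ln(5.218)/2.29168… = 0.72092… → 0.721

0.721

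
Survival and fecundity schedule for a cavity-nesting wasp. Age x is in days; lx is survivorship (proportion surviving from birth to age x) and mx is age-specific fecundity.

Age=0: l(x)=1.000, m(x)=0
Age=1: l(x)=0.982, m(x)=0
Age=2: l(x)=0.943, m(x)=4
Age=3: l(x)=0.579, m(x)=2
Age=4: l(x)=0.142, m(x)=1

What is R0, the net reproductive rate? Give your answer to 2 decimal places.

5.07

lx·mx by age: 0, 0, 3.772, 1.158, 0.142
R0 = Σ lx·mx = 5.072 → 5.07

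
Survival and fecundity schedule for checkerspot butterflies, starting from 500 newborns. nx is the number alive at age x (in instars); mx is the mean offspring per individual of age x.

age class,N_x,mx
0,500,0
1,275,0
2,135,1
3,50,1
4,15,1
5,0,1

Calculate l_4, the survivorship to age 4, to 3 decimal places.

l_4 = n_4/n_0 = 15/500 = 0.03 → 0.030

0.030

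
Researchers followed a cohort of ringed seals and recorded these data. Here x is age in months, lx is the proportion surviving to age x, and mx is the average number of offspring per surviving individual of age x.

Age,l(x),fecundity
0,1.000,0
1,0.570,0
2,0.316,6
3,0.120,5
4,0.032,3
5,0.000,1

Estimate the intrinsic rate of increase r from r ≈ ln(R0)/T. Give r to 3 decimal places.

R0 = Σ lx·mx = 0 + 0 + 1.896 + 0.6 + 0.096 + 0 = 2.592
Σ x·lx·mx = 5.976; T = 5.976/2.592 = 2.30556…
r ≈ ln(R0)/T = ln(2.592)/2.30556… = 0.4131… → 0.413

0.413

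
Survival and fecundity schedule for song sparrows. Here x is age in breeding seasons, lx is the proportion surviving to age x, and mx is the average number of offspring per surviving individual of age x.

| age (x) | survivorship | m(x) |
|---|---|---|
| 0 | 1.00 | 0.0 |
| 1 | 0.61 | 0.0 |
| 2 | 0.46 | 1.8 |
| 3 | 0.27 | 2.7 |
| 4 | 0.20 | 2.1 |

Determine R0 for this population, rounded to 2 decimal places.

lx·mx by age: 0, 0, 0.828, 0.729, 0.42
R0 = Σ lx·mx = 1.977 → 1.98

1.98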